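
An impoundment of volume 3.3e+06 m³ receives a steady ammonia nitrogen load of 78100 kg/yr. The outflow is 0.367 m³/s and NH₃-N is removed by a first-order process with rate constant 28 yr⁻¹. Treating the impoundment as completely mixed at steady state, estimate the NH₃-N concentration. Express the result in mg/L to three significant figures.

Outflow Q = 0.367 m³/s × 3.156e+07 s/yr = 1.158e+07 m³/yr.
Steady-state CSTR mass balance: W = Q·C + k·V·C, so C = W/(Q + kV).
Q + kV = 1.158e+07 + 28·3.3e+06 = 1.04e+08 m³/yr.
C = 78100/1.04e+08 = 0.0007511 kg/m³ = 0.7511 mg/L.

0.751 mg/L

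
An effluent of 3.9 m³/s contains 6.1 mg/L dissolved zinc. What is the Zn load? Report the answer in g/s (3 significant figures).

23.8 g/s

Mass flux = Q·C = 3.9 m³/s × 6.1 g/m³ = 23.79 g/s.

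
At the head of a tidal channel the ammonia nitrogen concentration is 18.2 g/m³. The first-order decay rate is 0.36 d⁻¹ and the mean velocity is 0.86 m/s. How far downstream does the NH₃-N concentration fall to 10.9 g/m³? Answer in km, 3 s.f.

From C = C₀·e^(−kt), t = ln(C₀/C)/k = ln(18.2/10.9)/0.36 = 0.5127/0.36 = 1.424 d.
Distance = v·t = 0.86 m/s × 1.23e+05 s = 1.058e+05 m = 105.8 km.

106 km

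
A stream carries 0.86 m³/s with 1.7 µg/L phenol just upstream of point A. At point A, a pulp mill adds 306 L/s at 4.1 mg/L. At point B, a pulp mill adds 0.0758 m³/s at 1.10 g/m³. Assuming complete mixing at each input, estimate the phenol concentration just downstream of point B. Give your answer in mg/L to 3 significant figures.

1.08 mg/L

1.7 µg/L = 0.0017 mg/L.
306 L/s = 0.306 m³/s.
After input A: C = (0.86·0.0017 + 0.306·4.1) / 1.166 = 1.077 mg/L.
After input B: C = (1.166·1.077 + 0.0758·1.1) / 1.242 = 1.079 mg/L.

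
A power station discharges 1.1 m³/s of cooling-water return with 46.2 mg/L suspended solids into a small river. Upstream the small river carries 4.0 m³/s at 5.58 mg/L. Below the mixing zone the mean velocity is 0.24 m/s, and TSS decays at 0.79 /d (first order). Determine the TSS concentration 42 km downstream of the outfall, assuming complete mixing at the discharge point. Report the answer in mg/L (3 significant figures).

2.90 mg/L

After complete mixing, C₀ = (1.1·46.2 + 4·5.58) / 5.1 = 14.34 mg/L.
Travel time t = 4.2e+04 m / 0.24 m/s = 1.75e+05 s = 2.025 d.
C = 14.34·exp(−0.79·2.025) = 14.34·0.2019 = 2.895 mg/L.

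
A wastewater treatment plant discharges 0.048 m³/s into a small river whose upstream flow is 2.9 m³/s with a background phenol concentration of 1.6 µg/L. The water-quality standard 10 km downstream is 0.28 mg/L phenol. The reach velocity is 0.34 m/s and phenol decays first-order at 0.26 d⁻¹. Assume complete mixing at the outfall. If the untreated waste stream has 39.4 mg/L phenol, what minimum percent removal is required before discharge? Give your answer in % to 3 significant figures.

52.6 %

1.6 µg/L = 0.0016 mg/L.
Travel time to the compliance point: t = 1e+04/0.34 = 2.941e+04 s = 0.3404 d; decay factor exp(−0.26·0.3404) = 0.9153.
So the concentration just after mixing may be at most 0.28/0.9153 = 0.3059 mg/L.
Mass balance: 0.3059·2.948 = 0.048·Cₑ + 2.9·0.0016.
Cₑ = (0.9018 − 0.00464) / 0.048 = 18.69 mg/L.
Required removal = 1 − 18.69/39.4 = 52.56 %.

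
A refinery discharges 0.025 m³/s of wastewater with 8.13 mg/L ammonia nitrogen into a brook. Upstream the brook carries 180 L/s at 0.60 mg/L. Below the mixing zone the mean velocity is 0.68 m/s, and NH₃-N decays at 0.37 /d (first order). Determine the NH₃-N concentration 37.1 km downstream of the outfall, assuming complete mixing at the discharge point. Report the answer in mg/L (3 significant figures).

180 L/s = 0.18 m³/s.
After complete mixing, C₀ = (0.025·8.13 + 0.18·0.6) / 0.205 = 1.518 mg/L.
Travel time t = 3.71e+04 m / 0.68 m/s = 5.456e+04 s = 0.6315 d.
C = 1.518·exp(−0.37·0.6315) = 1.518·0.7916 = 1.202 mg/L.

1.20 mg/L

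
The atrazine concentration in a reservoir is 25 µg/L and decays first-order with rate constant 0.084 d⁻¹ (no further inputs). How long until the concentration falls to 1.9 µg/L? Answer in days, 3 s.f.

t = ln(C₀/C)/k = ln(25/1.9)/0.084 = 2.577/0.084 = 30.68 d.

30.7 d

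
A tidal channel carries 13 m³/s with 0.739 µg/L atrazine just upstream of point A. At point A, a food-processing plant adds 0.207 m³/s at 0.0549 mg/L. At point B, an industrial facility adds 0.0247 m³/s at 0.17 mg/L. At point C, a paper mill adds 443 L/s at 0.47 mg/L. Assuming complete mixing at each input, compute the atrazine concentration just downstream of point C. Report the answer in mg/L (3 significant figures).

0.739 µg/L = 0.000739 mg/L.
After input A: C = (13·0.000739 + 0.207·0.0549) / 13.21 = 0.001588 mg/L.
After input B: C = (13.21·0.001588 + 0.0247·0.17) / 13.23 = 0.001902 mg/L.
443 L/s = 0.443 m³/s.
After input C: C = (13.23·0.001902 + 0.443·0.47) / 13.67 = 0.01707 mg/L.

0.0171 mg/L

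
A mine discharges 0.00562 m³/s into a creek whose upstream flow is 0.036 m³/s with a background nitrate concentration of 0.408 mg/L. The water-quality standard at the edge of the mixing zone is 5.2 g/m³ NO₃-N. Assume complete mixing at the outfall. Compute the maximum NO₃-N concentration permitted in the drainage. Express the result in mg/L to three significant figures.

35.9 mg/L

Mass balance: 5.2·0.04162 = 0.00562·Cₑ + 0.036·0.408.
Cₑ = (0.2164 − 0.01469) / 0.00562 = 35.9 mg/L.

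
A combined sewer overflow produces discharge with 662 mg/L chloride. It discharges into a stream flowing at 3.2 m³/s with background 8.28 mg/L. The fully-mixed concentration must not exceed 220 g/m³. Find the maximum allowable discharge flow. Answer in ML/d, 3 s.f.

Mass balance at complete mixing: C_std·(Q_w + Q_r) = Q_w·C_e + Q_r·C_b.
Rearranging, Q_w = Q_r·(C_std − C_b)/(C_e − C_std) = 3.2·(220 − 8.28) / (662 − 220) = 1.533 m³/s.
= 132.4 ML/d.

132 ML/d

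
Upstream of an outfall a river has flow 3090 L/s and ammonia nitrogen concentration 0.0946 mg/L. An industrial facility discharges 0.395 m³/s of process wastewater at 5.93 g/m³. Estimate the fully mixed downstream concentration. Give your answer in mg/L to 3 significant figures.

3090 L/s = 3.09 m³/s.
Flow-weighted mixing gives C = (0.395·5.93 + 3.09·0.0946) / (0.395 + 3.09) = 2.635/3.485 = 0.756 mg/L.

0.756 mg/L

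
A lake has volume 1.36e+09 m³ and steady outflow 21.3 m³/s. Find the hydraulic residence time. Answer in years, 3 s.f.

2.02 yr

Q = 21.3 m³/s × 3.156e+07 s/yr = 6.722e+08 m³/yr.
Hydraulic residence time τ = V/Q = 1.36e+09/6.722e+08 = 2.023 yr.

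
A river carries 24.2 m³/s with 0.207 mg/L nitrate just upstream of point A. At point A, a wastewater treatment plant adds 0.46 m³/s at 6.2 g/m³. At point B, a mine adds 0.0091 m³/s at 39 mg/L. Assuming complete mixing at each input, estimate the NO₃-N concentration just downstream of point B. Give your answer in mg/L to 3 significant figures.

After input A: C = (24.2·0.207 + 0.46·6.2) / 24.66 = 0.3188 mg/L.
After input B: C = (24.66·0.3188 + 0.0091·39) / 24.67 = 0.3331 mg/L.

0.333 mg/L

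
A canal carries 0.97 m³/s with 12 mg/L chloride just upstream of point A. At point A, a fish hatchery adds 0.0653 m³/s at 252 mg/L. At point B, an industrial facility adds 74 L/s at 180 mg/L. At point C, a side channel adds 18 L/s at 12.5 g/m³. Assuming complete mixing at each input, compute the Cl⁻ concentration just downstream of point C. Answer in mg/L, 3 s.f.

36.9 mg/L

After input A: C = (0.97·12 + 0.0653·252) / 1.035 = 27.14 mg/L.
74 L/s = 0.074 m³/s.
After input B: C = (1.035·27.14 + 0.074·180) / 1.109 = 37.33 mg/L.
18 L/s = 0.018 m³/s.
After input C: C = (1.109·37.33 + 0.018·12.5) / 1.127 = 36.94 mg/L.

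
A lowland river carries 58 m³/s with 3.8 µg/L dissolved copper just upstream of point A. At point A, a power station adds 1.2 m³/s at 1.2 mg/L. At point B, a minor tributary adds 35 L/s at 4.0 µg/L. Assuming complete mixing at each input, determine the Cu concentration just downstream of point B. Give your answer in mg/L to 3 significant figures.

0.0280 mg/L

3.8 µg/L = 0.0038 mg/L.
After input A: C = (58·0.0038 + 1.2·1.2) / 59.2 = 0.02805 mg/L.
35 L/s = 0.035 m³/s.
4.0 µg/L = 0.004 mg/L.
After input B: C = (59.2·0.02805 + 0.035·0.004) / 59.23 = 0.02803 mg/L.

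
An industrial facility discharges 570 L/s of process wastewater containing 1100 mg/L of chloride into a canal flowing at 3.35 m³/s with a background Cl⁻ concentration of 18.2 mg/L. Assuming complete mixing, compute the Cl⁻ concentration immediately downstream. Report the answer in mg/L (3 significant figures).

570 L/s = 0.57 m³/s.
Conservation of mass across the mixing zone: C = (0.57·1100 + 3.35·18.2) / (0.57 + 3.35) = 688/3.92 = 175.5 mg/L.

176 mg/L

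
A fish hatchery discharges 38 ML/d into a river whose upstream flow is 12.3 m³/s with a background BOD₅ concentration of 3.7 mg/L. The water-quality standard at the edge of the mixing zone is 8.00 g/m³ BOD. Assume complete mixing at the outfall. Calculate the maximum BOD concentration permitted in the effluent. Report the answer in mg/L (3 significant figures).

128 mg/L

38 ML/d = 0.4398 m³/s.
Mass balance: 8·12.74 = 0.4398·Cₑ + 12.3·3.7.
Cₑ = (101.9 − 45.51) / 0.4398 = 128.3 mg/L.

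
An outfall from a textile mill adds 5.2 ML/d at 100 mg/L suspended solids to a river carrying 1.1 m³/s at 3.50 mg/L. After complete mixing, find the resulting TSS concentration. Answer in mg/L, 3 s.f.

8.51 mg/L

5.2 ML/d = 0.06019 m³/s.
By mass balance at complete mixing, C = (0.06019·100 + 1.1·3.5) / (0.06019 + 1.1) = 9.869/1.16 = 8.506 mg/L.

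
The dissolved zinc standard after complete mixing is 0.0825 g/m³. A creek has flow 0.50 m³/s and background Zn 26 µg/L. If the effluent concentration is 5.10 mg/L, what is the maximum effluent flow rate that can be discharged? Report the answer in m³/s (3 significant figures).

26 µg/L = 0.026 mg/L.
Mass balance at complete mixing: C_std·(Q_w + Q_r) = Q_w·C_e + Q_r·C_b.
Rearranging, Q_w = Q_r·(C_std − C_b)/(C_e − C_std) = 0.50·(0.0825 − 0.026) / (5.1 − 0.0825) = 0.00563 m³/s.

0.00563 m³/s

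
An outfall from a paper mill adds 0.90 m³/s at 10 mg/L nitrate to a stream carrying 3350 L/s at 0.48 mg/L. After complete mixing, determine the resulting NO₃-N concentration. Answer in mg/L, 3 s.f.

2.50 mg/L

3350 L/s = 3.35 m³/s.
Conservation of mass across the mixing zone: C = (0.9·10 + 3.35·0.48) / (0.9 + 3.35) = 10.61/4.25 = 2.496 mg/L.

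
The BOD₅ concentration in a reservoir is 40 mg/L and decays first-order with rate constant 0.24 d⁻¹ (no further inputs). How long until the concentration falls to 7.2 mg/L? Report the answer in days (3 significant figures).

7.14 d

t = ln(C₀/C)/k = ln(40/7.2)/0.24 = 1.715/0.24 = 7.145 d.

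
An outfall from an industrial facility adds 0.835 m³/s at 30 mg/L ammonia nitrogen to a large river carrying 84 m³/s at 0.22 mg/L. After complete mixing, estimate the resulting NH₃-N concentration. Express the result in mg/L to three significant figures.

Flow-weighted mixing gives C = (0.835·30 + 84·0.22) / (0.835 + 84) = 43.53/84.83 = 0.5131 mg/L.

0.513 mg/L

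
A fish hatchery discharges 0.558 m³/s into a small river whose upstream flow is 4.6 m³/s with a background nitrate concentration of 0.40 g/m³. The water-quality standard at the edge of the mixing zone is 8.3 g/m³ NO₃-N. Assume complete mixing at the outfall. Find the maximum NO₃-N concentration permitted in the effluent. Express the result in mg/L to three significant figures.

73.4 mg/L

Mass balance: 8.3·5.158 = 0.558·Cₑ + 4.6·0.4.
Cₑ = (42.81 − 1.84) / 0.558 = 73.43 mg/L.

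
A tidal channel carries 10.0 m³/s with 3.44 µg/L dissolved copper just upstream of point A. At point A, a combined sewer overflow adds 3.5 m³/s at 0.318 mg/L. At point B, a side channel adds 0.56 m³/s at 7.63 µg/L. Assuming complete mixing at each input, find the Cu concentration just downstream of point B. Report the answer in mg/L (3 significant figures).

3.44 µg/L = 0.00344 mg/L.
After input A: C = (10·0.00344 + 3.5·0.318) / 13.5 = 0.08499 mg/L.
7.63 µg/L = 0.00763 mg/L.
After input B: C = (13.5·0.08499 + 0.56·0.00763) / 14.06 = 0.08191 mg/L.

0.0819 mg/L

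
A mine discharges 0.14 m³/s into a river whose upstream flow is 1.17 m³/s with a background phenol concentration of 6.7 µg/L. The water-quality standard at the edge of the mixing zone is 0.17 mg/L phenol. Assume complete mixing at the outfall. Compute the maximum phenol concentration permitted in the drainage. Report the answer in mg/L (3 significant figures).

6.7 µg/L = 0.0067 mg/L.
Mass balance: 0.17·1.31 = 0.14·Cₑ + 1.17·0.0067.
Cₑ = (0.2227 − 0.007839) / 0.14 = 1.535 mg/L.

1.53 mg/L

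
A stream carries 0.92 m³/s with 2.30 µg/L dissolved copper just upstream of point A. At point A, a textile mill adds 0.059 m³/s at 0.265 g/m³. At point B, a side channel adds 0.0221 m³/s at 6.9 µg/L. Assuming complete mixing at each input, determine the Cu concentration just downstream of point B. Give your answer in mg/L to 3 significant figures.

0.0179 mg/L

2.30 µg/L = 0.0023 mg/L.
After input A: C = (0.92·0.0023 + 0.059·0.265) / 0.979 = 0.01813 mg/L.
6.9 µg/L = 0.0069 mg/L.
After input B: C = (0.979·0.01813 + 0.0221·0.0069) / 1.001 = 0.01788 mg/L.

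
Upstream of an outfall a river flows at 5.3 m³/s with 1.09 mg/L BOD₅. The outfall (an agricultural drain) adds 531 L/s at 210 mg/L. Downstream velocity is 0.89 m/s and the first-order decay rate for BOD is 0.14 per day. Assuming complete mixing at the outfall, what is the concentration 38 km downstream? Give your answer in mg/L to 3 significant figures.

531 L/s = 0.531 m³/s.
After complete mixing, C₀ = (0.531·210 + 5.3·1.09) / 5.831 = 20.11 mg/L.
Travel time t = 3.8e+04 m / 0.89 m/s = 4.27e+04 s = 0.4942 d.
C = 20.11·exp(−0.14·0.4942) = 20.11·0.9332 = 18.77 mg/L.

18.8 mg/L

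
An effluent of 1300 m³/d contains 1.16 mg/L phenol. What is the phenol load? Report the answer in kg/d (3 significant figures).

1300 m³/d = 0.01505 m³/s.
Mass flux = Q·C = 0.01505 m³/s × 1.16 g/m³ = 0.01745 g/s.
= 0.01745 g/s × 86.4 = 1.508 kg/d.

1.51 kg/d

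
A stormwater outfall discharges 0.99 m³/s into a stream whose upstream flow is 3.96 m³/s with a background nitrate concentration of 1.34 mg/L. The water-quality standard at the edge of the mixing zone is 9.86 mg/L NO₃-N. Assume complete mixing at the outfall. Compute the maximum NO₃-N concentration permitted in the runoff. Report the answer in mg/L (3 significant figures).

43.9 mg/L

Mass balance: 9.86·4.95 = 0.99·Cₑ + 3.96·1.34.
Cₑ = (48.81 − 5.306) / 0.99 = 43.94 mg/L.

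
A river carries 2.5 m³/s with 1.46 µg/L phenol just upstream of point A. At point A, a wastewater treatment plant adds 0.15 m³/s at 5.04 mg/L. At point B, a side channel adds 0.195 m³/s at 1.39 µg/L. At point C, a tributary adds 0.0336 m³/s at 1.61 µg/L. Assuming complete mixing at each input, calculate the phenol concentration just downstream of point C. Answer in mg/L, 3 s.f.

0.264 mg/L

1.46 µg/L = 0.00146 mg/L.
After input A: C = (2.5·0.00146 + 0.15·5.04) / 2.65 = 0.2867 mg/L.
1.39 µg/L = 0.00139 mg/L.
After input B: C = (2.65·0.2867 + 0.195·0.00139) / 2.845 = 0.2671 mg/L.
1.61 µg/L = 0.00161 mg/L.
After input C: C = (2.845·0.2671 + 0.0336·0.00161) / 2.879 = 0.264 mg/L.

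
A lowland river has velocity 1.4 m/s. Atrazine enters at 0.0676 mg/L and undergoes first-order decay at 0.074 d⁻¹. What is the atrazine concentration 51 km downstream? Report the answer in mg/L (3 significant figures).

Travel time t = 51 km / 1.4 m/s = 5.1e+04/1.4 = 3.643e+04 s = 0.4216 d.
First-order decay: C = 0.0676·exp(−0.074·0.4216) = 0.0676·0.9693 = 0.06552 mg/L.

0.0655 mg/L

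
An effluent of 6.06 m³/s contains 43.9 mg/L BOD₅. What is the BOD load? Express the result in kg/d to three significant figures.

Mass flux = Q·C = 6.06 m³/s × 43.9 g/m³ = 266 g/s.
= 266 g/s × 86.4 = 2.299e+04 kg/d.

23000 kg/d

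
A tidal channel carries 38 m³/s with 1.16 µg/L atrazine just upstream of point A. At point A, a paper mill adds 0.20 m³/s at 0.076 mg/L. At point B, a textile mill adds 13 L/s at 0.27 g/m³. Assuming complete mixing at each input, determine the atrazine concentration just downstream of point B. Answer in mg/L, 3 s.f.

1.16 µg/L = 0.00116 mg/L.
After input A: C = (38·0.00116 + 0.2·0.076) / 38.2 = 0.001552 mg/L.
13 L/s = 0.013 m³/s.
After input B: C = (38.2·0.001552 + 0.013·0.27) / 38.21 = 0.001643 mg/L.

0.00164 mg/L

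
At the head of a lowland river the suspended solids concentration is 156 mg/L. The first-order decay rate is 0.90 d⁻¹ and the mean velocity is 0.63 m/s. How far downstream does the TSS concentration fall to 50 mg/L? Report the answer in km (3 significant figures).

68.8 km

From C = C₀·e^(−kt), t = ln(C₀/C)/k = ln(156/50)/0.90 = 1.138/0.90 = 1.264 d.
Distance = v·t = 0.63 m/s × 1.092e+05 s = 6.882e+04 m = 68.82 km.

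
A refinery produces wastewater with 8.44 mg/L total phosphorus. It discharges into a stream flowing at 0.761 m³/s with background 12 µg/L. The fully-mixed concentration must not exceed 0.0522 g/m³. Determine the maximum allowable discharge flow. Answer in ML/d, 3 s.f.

12 µg/L = 0.012 mg/L.
Mass balance at complete mixing: C_std·(Q_w + Q_r) = Q_w·C_e + Q_r·C_b.
Rearranging, Q_w = Q_r·(C_std − C_b)/(C_e − C_std) = 0.761·(0.0522 − 0.012) / (8.44 − 0.0522) = 0.003647 m³/s.
= 0.3151 ML/d.

0.315 ML/d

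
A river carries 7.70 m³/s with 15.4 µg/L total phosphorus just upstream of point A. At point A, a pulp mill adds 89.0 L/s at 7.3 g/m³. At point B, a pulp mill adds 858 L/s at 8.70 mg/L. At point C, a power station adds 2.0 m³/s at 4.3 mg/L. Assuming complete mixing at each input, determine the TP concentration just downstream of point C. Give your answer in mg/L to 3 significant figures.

15.4 µg/L = 0.0154 mg/L.
89.0 L/s = 0.089 m³/s.
After input A: C = (7.7·0.0154 + 0.089·7.3) / 7.789 = 0.09864 mg/L.
858 L/s = 0.858 m³/s.
After input B: C = (7.789·0.09864 + 0.858·8.7) / 8.647 = 0.9521 mg/L.
After input C: C = (8.647·0.9521 + 2·4.3) / 10.65 = 1.581 mg/L.

1.58 mg/L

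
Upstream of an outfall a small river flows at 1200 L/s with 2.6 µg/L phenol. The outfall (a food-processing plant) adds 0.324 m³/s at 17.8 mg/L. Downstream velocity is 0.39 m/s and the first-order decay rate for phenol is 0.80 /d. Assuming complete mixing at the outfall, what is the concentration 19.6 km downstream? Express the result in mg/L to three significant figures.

1200 L/s = 1.2 m³/s.
2.6 µg/L = 0.0026 mg/L.
After complete mixing, C₀ = (0.324·17.8 + 1.2·0.0026) / 1.524 = 3.786 mg/L.
Travel time t = 1.96e+04 m / 0.39 m/s = 5.026e+04 s = 0.5817 d.
C = 3.786·exp(−0.80·0.5817) = 3.786·0.6279 = 2.378 mg/L.

2.38 mg/L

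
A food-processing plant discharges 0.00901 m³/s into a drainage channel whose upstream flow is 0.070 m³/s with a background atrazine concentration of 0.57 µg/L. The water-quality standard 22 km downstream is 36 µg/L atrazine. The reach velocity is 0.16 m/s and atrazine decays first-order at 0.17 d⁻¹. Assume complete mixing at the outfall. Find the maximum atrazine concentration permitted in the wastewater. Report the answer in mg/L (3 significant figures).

0.409 mg/L

0.57 µg/L = 0.00057 mg/L.
36 µg/L = 0.036 mg/L.
Travel time to the compliance point: t = 2.2e+04/0.16 = 1.375e+05 s = 1.591 d; decay factor exp(−0.17·1.591) = 0.763.
So the concentration just after mixing may be at most 0.036/0.763 = 0.04718 mg/L.
Mass balance: 0.04718·0.07901 = 0.00901·Cₑ + 0.07·0.00057.
Cₑ = (0.003728 − 3.99e-05) / 0.00901 = 0.4093 mg/L.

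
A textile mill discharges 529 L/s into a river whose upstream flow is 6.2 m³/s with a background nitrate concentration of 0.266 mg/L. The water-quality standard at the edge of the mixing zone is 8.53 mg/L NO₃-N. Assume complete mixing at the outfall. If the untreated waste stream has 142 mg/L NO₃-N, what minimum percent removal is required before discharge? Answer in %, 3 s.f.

25.8 %

529 L/s = 0.529 m³/s.
Mass balance: 8.53·6.729 = 0.529·Cₑ + 6.2·0.266.
Cₑ = (57.4 − 1.649) / 0.529 = 105.4 mg/L.
Required removal = 1 − 105.4/142 = 25.78 %.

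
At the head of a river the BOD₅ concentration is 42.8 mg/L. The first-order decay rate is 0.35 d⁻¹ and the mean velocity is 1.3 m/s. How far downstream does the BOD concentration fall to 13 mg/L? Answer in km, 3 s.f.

382 km

From C = C₀·e^(−kt), t = ln(C₀/C)/k = ln(42.8/13)/0.35 = 1.192/0.35 = 3.405 d.
Distance = v·t = 1.3 m/s × 2.942e+05 s = 3.824e+05 m = 382.4 km.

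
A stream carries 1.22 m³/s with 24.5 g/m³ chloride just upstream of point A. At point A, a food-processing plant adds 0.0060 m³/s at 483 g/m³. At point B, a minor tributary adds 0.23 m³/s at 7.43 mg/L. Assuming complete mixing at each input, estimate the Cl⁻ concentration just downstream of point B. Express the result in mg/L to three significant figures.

After input A: C = (1.22·24.5 + 0.006·483) / 1.226 = 26.74 mg/L.
After input B: C = (1.226·26.74 + 0.23·7.43) / 1.456 = 23.69 mg/L.

23.7 mg/L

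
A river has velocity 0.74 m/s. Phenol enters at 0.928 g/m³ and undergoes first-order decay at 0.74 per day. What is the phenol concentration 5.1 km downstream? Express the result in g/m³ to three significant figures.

Travel time t = 5.1 km / 0.74 m/s = 5100/0.74 = 6892 s = 0.07977 d.
First-order decay: C = 0.928·exp(−0.74·0.07977) = 0.928·0.9427 = 0.8748 g/m³.

0.875 g/m³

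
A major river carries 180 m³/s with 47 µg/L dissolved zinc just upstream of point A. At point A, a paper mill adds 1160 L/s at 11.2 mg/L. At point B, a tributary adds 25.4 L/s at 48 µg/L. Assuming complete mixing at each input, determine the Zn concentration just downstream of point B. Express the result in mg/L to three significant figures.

47 µg/L = 0.047 mg/L.
1160 L/s = 1.16 m³/s.
After input A: C = (180·0.047 + 1.16·11.2) / 181.2 = 0.1184 mg/L.
25.4 L/s = 0.0254 m³/s.
48 µg/L = 0.048 mg/L.
After input B: C = (181.2·0.1184 + 0.0254·0.048) / 181.2 = 0.1184 mg/L.

0.118 mg/L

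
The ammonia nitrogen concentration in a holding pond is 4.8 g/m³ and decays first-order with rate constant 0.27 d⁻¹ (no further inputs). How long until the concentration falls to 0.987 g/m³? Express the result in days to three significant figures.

5.86 d

t = ln(C₀/C)/k = ln(4.8/0.987)/0.27 = 1.582/0.27 = 5.858 d.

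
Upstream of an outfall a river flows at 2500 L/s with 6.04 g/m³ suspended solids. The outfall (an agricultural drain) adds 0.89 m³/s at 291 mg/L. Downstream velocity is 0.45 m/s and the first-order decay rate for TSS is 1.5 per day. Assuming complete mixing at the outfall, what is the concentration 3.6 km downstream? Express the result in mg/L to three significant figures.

70.4 mg/L

2500 L/s = 2.5 m³/s.
After complete mixing, C₀ = (0.89·291 + 2.5·6.04) / 3.39 = 80.85 mg/L.
Travel time t = 3600 m / 0.45 m/s = 8000 s = 0.09259 d.
C = 80.85·exp(−1.5·0.09259) = 80.85·0.8703 = 70.37 mg/L.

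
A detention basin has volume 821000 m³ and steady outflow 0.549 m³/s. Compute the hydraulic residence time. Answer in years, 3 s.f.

Q = 0.549 m³/s × 3.156e+07 s/yr = 1.733e+07 m³/yr.
Hydraulic residence time τ = V/Q = 821000/1.733e+07 = 0.04739 yr.

0.0474 yr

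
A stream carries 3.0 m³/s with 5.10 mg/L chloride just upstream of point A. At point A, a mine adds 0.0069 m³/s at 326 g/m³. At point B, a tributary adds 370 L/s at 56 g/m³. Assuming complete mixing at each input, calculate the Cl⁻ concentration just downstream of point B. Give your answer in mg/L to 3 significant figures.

After input A: C = (3·5.1 + 0.0069·326) / 3.007 = 5.836 mg/L.
370 L/s = 0.37 m³/s.
After input B: C = (3.007·5.836 + 0.37·56) / 3.377 = 11.33 mg/L.

11.3 mg/L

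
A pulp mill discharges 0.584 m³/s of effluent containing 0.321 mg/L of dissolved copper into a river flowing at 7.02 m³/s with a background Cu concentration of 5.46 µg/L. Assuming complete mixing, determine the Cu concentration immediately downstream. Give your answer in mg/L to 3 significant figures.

0.0297 mg/L

5.46 µg/L = 0.00546 mg/L.
Conservation of mass across the mixing zone: C = (0.584·0.321 + 7.02·0.00546) / (0.584 + 7.02) = 0.2258/7.604 = 0.02969 mg/L.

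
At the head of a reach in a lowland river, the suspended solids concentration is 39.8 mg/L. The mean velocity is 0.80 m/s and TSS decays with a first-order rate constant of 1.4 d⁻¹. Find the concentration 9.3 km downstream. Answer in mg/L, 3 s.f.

33.0 mg/L

Travel time t = 9.3 km / 0.80 m/s = 9300/0.80 = 1.162e+04 s = 0.1345 d.
First-order decay: C = 39.8·exp(−1.4·0.1345) = 39.8·0.8283 = 32.97 mg/L.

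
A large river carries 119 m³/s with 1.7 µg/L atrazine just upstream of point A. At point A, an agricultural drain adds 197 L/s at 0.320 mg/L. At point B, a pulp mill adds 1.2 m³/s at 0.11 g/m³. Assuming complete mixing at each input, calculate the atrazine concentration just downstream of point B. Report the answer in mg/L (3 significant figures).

1.7 µg/L = 0.0017 mg/L.
197 L/s = 0.197 m³/s.
After input A: C = (119·0.0017 + 0.197·0.32) / 119.2 = 0.002226 mg/L.
After input B: C = (119.2·0.002226 + 1.2·0.11) / 120.4 = 0.0033 mg/L.

0.00330 mg/L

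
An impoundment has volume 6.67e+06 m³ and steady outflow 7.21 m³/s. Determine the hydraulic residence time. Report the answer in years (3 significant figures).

0.0293 yr

Q = 7.21 m³/s × 3.156e+07 s/yr = 2.275e+08 m³/yr.
Hydraulic residence time τ = V/Q = 6.67e+06/2.275e+08 = 0.02931 yr.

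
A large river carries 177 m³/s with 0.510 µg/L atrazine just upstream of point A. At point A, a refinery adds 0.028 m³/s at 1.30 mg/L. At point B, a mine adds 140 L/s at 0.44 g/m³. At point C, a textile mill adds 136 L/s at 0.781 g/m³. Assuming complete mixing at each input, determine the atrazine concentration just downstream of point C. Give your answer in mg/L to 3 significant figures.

0.510 µg/L = 0.00051 mg/L.
After input A: C = (177·0.00051 + 0.028·1.3) / 177 = 0.0007155 mg/L.
140 L/s = 0.14 m³/s.
After input B: C = (177·0.0007155 + 0.14·0.44) / 177.2 = 0.001063 mg/L.
136 L/s = 0.136 m³/s.
After input C: C = (177.2·0.001063 + 0.136·0.781) / 177.3 = 0.001661 mg/L.

0.00166 mg/L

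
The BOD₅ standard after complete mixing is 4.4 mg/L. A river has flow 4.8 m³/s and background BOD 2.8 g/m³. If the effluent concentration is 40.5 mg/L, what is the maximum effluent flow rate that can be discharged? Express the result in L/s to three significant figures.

Mass balance at complete mixing: C_std·(Q_w + Q_r) = Q_w·C_e + Q_r·C_b.
Rearranging, Q_w = Q_r·(C_std − C_b)/(C_e − C_std) = 4.8·(4.4 − 2.8) / (40.5 − 4.4) = 0.2127 m³/s.
= 212.7 L/s.

213 L/s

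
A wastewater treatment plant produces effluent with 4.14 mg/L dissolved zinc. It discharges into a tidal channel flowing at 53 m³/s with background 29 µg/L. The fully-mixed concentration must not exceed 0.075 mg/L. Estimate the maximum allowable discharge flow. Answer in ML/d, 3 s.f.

51.8 ML/d

29 µg/L = 0.029 mg/L.
Mass balance at complete mixing: C_std·(Q_w + Q_r) = Q_w·C_e + Q_r·C_b.
Rearranging, Q_w = Q_r·(C_std − C_b)/(C_e − C_std) = 53·(0.075 − 0.029) / (4.14 − 0.075) = 0.5998 m³/s.
= 51.82 ML/d.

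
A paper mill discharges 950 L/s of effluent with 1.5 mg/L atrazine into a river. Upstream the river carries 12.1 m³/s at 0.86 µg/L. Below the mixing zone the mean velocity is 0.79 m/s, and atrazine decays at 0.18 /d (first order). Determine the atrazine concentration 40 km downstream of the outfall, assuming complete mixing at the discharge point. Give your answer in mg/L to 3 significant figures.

950 L/s = 0.95 m³/s.
0.86 µg/L = 0.00086 mg/L.
After complete mixing, C₀ = (0.95·1.5 + 12.1·0.00086) / 13.05 = 0.11 mg/L.
Travel time t = 4e+04 m / 0.79 m/s = 5.063e+04 s = 0.586 d.
C = 0.11·exp(−0.18·0.586) = 0.11·0.8999 = 0.09898 mg/L.

0.0990 mg/L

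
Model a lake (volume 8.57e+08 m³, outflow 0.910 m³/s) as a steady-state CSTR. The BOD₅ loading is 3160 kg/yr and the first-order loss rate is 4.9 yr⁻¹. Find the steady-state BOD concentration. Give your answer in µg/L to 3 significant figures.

0.747 µg/L

Outflow Q = 0.910 m³/s × 3.156e+07 s/yr = 2.872e+07 m³/yr.
Steady-state CSTR mass balance: W = Q·C + k·V·C, so C = W/(Q + kV).
Q + kV = 2.872e+07 + 4.9·8.57e+08 = 4.228e+09 m³/yr.
C = 3160/4.228e+09 = 7.474e-07 kg/m³ = 0.0007474 mg/L = 0.7474 µg/L.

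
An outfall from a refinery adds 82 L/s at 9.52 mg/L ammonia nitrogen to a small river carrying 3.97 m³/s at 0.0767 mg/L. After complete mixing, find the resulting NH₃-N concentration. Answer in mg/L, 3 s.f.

0.268 mg/L

82 L/s = 0.082 m³/s.
By mass balance at complete mixing, C = (0.082·9.52 + 3.97·0.0767) / (0.082 + 3.97) = 1.085/4.052 = 0.2678 mg/L.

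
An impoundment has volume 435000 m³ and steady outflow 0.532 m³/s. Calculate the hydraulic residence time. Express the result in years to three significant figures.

Q = 0.532 m³/s × 3.156e+07 s/yr = 1.679e+07 m³/yr.
Hydraulic residence time τ = V/Q = 435000/1.679e+07 = 0.02591 yr.

0.0259 yr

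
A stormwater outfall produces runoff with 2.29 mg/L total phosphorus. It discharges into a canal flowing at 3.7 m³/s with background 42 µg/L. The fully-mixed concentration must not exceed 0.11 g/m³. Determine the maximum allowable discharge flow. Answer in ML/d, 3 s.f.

42 µg/L = 0.042 mg/L.
Mass balance at complete mixing: C_std·(Q_w + Q_r) = Q_w·C_e + Q_r·C_b.
Rearranging, Q_w = Q_r·(C_std − C_b)/(C_e − C_std) = 3.7·(0.11 − 0.042) / (2.29 − 0.11) = 0.1154 m³/s.
= 9.972 ML/d.

9.97 ML/d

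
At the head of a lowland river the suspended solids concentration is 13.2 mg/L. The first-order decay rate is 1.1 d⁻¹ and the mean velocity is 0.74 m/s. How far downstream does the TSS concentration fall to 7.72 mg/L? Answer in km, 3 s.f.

31.2 km

From C = C₀·e^(−kt), t = ln(C₀/C)/k = ln(13.2/7.72)/1.1 = 0.5364/1.1 = 0.4876 d.
Distance = v·t = 0.74 m/s × 4.213e+04 s = 3.118e+04 m = 31.18 km.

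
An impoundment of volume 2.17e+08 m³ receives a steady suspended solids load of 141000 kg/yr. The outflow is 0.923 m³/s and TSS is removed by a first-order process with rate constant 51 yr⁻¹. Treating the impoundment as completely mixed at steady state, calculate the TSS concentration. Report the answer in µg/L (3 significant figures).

Outflow Q = 0.923 m³/s × 3.156e+07 s/yr = 2.913e+07 m³/yr.
Steady-state CSTR mass balance: W = Q·C + k·V·C, so C = W/(Q + kV).
Q + kV = 2.913e+07 + 51·2.17e+08 = 1.11e+10 m³/yr.
C = 141000/1.11e+10 = 1.271e-05 kg/m³ = 0.01271 mg/L = 12.71 µg/L.

12.7 µg/L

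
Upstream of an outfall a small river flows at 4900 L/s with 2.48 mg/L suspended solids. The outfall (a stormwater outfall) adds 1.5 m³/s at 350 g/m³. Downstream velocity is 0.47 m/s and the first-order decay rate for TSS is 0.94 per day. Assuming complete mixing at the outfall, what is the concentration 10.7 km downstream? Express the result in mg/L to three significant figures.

4900 L/s = 4.9 m³/s.
After complete mixing, C₀ = (1.5·350 + 4.9·2.48) / 6.4 = 83.93 mg/L.
Travel time t = 1.07e+04 m / 0.47 m/s = 2.277e+04 s = 0.2635 d.
C = 83.93·exp(−0.94·0.2635) = 83.93·0.7806 = 65.52 mg/L.

65.5 mg/L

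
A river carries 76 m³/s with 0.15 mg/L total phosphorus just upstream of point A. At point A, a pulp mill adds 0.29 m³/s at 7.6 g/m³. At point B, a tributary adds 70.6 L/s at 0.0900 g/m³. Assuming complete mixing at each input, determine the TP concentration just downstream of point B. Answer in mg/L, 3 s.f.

After input A: C = (76·0.15 + 0.29·7.6) / 76.29 = 0.1783 mg/L.
70.6 L/s = 0.0706 m³/s.
After input B: C = (76.29·0.1783 + 0.0706·0.09) / 76.36 = 0.1782 mg/L.

0.178 mg/L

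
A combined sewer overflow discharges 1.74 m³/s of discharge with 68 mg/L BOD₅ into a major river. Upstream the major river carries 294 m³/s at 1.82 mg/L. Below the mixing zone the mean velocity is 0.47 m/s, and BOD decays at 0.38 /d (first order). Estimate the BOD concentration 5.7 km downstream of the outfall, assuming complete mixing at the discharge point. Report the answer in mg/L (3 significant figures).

2.09 mg/L

After complete mixing, C₀ = (1.74·68 + 294·1.82) / 295.7 = 2.209 mg/L.
Travel time t = 5700 m / 0.47 m/s = 1.213e+04 s = 0.1404 d.
C = 2.209·exp(−0.38·0.1404) = 2.209·0.9481 = 2.095 mg/L.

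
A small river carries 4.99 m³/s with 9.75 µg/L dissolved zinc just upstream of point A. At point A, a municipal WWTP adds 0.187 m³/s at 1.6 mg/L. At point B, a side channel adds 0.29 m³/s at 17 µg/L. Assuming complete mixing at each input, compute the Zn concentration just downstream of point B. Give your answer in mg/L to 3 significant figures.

9.75 µg/L = 0.00975 mg/L.
After input A: C = (4.99·0.00975 + 0.187·1.6) / 5.177 = 0.06719 mg/L.
17 µg/L = 0.017 mg/L.
After input B: C = (5.177·0.06719 + 0.29·0.017) / 5.467 = 0.06453 mg/L.

0.0645 mg/L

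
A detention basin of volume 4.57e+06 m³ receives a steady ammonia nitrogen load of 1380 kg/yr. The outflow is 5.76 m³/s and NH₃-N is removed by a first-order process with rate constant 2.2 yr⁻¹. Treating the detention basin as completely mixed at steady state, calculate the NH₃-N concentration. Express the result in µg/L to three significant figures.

7.19 µg/L

Outflow Q = 5.76 m³/s × 3.156e+07 s/yr = 1.818e+08 m³/yr.
Steady-state CSTR mass balance: W = Q·C + k·V·C, so C = W/(Q + kV).
Q + kV = 1.818e+08 + 2.2·4.57e+06 = 1.918e+08 m³/yr.
C = 1380/1.918e+08 = 7.194e-06 kg/m³ = 0.007194 mg/L = 7.194 µg/L.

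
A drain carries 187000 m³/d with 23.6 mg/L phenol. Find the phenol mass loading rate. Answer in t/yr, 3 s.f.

1610 t/yr

187000 m³/d = 2.164 m³/s.
Mass flux = Q·C = 2.164 m³/s × 23.6 g/m³ = 51.08 g/s.
= 51.08 g/s × 31.56 = 1612 t/yr.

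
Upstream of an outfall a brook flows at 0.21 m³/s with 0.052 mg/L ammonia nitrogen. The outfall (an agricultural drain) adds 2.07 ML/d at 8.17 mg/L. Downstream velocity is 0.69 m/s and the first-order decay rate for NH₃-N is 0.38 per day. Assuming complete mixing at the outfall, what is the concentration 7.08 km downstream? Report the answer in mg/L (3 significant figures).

2.07 ML/d = 0.02396 m³/s.
After complete mixing, C₀ = (0.02396·8.17 + 0.21·0.052) / 0.234 = 0.8833 mg/L.
Travel time t = 7080 m / 0.69 m/s = 1.026e+04 s = 0.1188 d.
C = 0.8833·exp(−0.38·0.1188) = 0.8833·0.9559 = 0.8443 mg/L.

0.844 mg/L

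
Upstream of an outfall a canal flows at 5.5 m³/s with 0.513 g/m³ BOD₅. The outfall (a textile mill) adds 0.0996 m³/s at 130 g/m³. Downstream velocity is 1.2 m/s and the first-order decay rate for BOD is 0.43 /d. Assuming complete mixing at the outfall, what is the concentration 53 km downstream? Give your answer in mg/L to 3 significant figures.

2.26 mg/L

After complete mixing, C₀ = (0.0996·130 + 5.5·0.513) / 5.6 = 2.816 mg/L.
Travel time t = 5.3e+04 m / 1.2 m/s = 4.417e+04 s = 0.5112 d.
C = 2.816·exp(−0.43·0.5112) = 2.816·0.8027 = 2.26 mg/L.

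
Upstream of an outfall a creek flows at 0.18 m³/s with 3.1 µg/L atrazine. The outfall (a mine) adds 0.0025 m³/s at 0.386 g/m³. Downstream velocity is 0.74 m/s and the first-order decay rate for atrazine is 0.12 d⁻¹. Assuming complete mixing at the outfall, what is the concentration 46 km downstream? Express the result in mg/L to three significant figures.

0.00765 mg/L

3.1 µg/L = 0.0031 mg/L.
After complete mixing, C₀ = (0.0025·0.386 + 0.18·0.0031) / 0.1825 = 0.008345 mg/L.
Travel time t = 4.6e+04 m / 0.74 m/s = 6.216e+04 s = 0.7195 d.
C = 0.008345·exp(−0.12·0.7195) = 0.008345·0.9173 = 0.007655 mg/L.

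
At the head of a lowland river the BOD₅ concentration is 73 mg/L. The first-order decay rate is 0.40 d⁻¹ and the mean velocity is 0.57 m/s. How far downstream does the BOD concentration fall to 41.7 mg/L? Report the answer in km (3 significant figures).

68.9 km

From C = C₀·e^(−kt), t = ln(C₀/C)/k = ln(73/41.7)/0.40 = 0.56/0.40 = 1.4 d.
Distance = v·t = 0.57 m/s × 1.21e+05 s = 6.894e+04 m = 68.94 km.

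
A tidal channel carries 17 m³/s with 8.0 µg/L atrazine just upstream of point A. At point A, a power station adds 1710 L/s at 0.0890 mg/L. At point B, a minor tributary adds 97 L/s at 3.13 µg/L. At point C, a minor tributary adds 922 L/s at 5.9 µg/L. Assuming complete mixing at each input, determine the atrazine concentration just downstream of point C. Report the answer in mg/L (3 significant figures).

8.0 µg/L = 0.008 mg/L.
1710 L/s = 1.71 m³/s.
After input A: C = (17·0.008 + 1.71·0.089) / 18.71 = 0.0154 mg/L.
97 L/s = 0.097 m³/s.
3.13 µg/L = 0.00313 mg/L.
After input B: C = (18.71·0.0154 + 0.097·0.00313) / 18.81 = 0.01534 mg/L.
922 L/s = 0.922 m³/s.
5.9 µg/L = 0.0059 mg/L.
After input C: C = (18.81·0.01534 + 0.922·0.0059) / 19.73 = 0.0149 mg/L.

0.0149 mg/L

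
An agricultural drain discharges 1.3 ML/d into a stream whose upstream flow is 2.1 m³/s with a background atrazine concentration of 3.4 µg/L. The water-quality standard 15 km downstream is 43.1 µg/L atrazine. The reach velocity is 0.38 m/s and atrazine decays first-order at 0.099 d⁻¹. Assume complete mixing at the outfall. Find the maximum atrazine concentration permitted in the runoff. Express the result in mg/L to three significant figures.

1.3 ML/d = 0.01505 m³/s.
3.4 µg/L = 0.0034 mg/L.
43.1 µg/L = 0.0431 mg/L.
Travel time to the compliance point: t = 1.5e+04/0.38 = 3.947e+04 s = 0.4569 d; decay factor exp(−0.099·0.4569) = 0.9558.
So the concentration just after mixing may be at most 0.0431/0.9558 = 0.04509 mg/L.
Mass balance: 0.04509·2.115 = 0.01505·Cₑ + 2.1·0.0034.
Cₑ = (0.09538 − 0.00714) / 0.01505 = 5.864 mg/L.

5.86 mg/L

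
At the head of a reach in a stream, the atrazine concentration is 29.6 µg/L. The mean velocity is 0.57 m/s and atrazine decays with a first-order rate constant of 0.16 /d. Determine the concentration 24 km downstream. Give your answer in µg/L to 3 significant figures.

27.4 µg/L

Travel time t = 24 km / 0.57 m/s = 2.4e+04/0.57 = 4.211e+04 s = 0.4873 d.
First-order decay: C = 29.6·exp(−0.16·0.4873) = 29.6·0.925 = 27.38 µg/L.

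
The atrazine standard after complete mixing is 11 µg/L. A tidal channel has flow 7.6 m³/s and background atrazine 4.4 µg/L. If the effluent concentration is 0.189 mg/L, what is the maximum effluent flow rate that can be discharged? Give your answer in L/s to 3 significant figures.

4.4 µg/L = 0.0044 mg/L.
11 µg/L = 0.011 mg/L.
Mass balance at complete mixing: C_std·(Q_w + Q_r) = Q_w·C_e + Q_r·C_b.
Rearranging, Q_w = Q_r·(C_std − C_b)/(C_e − C_std) = 7.6·(0.011 − 0.0044) / (0.189 − 0.011) = 0.2818 m³/s.
= 281.8 L/s.

282 L/s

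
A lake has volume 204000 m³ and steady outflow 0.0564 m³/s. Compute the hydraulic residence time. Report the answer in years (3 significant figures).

Q = 0.0564 m³/s × 3.156e+07 s/yr = 1.78e+06 m³/yr.
Hydraulic residence time τ = V/Q = 204000/1.78e+06 = 0.1146 yr.

0.115 yr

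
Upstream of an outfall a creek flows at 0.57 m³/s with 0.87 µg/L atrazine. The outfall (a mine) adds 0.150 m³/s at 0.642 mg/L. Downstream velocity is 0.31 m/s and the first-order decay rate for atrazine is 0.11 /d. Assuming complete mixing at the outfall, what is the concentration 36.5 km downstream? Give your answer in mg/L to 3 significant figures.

0.87 µg/L = 0.00087 mg/L.
After complete mixing, C₀ = (0.15·0.642 + 0.57·0.00087) / 0.72 = 0.1344 mg/L.
Travel time t = 3.65e+04 m / 0.31 m/s = 1.177e+05 s = 1.363 d.
C = 0.1344·exp(−0.11·1.363) = 0.1344·0.8608 = 0.1157 mg/L.

0.116 mg/L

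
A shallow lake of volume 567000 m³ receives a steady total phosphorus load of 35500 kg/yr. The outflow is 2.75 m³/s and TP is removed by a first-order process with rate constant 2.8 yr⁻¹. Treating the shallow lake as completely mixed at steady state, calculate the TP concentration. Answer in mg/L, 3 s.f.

0.402 mg/L

Outflow Q = 2.75 m³/s × 3.156e+07 s/yr = 8.678e+07 m³/yr.
Steady-state CSTR mass balance: W = Q·C + k·V·C, so C = W/(Q + kV).
Q + kV = 8.678e+07 + 2.8·567000 = 8.837e+07 m³/yr.
C = 35500/8.837e+07 = 0.0004017 kg/m³ = 0.4017 mg/L.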